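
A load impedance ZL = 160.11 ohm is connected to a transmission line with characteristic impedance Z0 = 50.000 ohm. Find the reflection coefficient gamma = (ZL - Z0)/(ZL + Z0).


gamma = (160.11 - 50.000) / (160.11 + 50.000) = 0.5241

0.5241


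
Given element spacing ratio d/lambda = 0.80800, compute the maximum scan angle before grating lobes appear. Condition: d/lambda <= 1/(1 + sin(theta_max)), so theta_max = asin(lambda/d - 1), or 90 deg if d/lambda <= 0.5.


lambda/d - 1 = 1/0.80800 - 1 = 0.2376238
theta_max = asin(0.2376238) = 13.75 deg

13.75 deg


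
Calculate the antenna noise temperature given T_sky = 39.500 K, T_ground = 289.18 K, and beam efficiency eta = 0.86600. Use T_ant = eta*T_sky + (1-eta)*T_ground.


T_ant = 0.86600 * 39.500 + (1 - 0.86600) * 289.18 = 72.96 K

72.96 K


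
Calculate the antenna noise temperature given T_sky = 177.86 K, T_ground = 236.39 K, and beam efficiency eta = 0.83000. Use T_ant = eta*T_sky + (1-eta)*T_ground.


T_ant = 0.83000 * 177.86 + (1 - 0.83000) * 236.39 = 187.8 K

187.8 K


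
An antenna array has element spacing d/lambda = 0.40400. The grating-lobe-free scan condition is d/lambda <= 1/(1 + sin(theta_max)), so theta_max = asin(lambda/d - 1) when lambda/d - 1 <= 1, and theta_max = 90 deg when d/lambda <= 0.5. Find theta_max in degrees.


lambda/d - 1 = 1/0.40400 - 1 = 1.475248 >= 1
d/lambda <= 0.5, so the array can scan to endfire without grating lobes: theta_max = 90 deg

90 deg


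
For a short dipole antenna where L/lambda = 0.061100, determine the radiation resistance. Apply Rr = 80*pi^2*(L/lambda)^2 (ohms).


Rr = 80 * pi^2 * (0.061100)^2 = 80 * 9.869604 * 3.733210e-03 = 2.948 ohm

2.948 ohm


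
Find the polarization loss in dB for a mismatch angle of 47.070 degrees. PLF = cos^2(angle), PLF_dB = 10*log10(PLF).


PLF_linear = cos^2(47.070 deg) = 0.4639031
PLF_dB = 10 * log10(0.4639031) = -3.336 dB

-3.336 dB


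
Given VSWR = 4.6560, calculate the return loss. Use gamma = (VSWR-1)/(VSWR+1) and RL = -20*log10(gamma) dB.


gamma = (4.6560 - 1) / (4.6560 + 1) = 0.6463932
RL = -20 * log10(0.6463932) = 3.790 dB

3.790 dB


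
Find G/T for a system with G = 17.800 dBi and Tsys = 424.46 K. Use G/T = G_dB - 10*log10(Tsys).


G/T = 17.800 - 10*log10(424.46) = 17.800 - 26.27837 = -8.478 dB/K

-8.478 dB/K


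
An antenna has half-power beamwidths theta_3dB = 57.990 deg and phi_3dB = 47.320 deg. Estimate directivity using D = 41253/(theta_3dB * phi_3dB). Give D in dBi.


D_linear = 41253 / (57.990 * 47.320) = 15.03342
D_dBi = 10 * log10(15.03342) = 11.77 dBi

11.77 dBi


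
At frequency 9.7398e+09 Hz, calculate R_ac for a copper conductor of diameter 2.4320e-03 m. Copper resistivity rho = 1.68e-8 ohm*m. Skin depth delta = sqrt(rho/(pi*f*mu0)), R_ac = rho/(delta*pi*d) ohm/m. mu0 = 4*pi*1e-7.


delta = sqrt(1.68e-8 / (pi * 9.7398e+09 * 4*pi*1e-7)) = 6.609974e-07 m
R_ac = 1.68e-8 / (6.609974e-07 * pi * 2.4320e-03) = 3.327 ohm/m

3.327 ohm/m


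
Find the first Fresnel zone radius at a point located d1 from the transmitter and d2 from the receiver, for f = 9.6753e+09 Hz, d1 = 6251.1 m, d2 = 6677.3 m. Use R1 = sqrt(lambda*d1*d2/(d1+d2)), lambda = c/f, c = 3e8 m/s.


lambda = c / f = 3.0000e+08 / 9.6753e+09 = 0.03100679 m
R1 = sqrt(0.03100679 * 6251.1 * 6677.3 / (6251.1 + 6677.3)) = 10.01 m

10.01 m


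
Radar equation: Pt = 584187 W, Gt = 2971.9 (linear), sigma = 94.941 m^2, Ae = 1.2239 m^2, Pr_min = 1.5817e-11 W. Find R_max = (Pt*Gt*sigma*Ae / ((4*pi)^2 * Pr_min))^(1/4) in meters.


R^4 = 584187*2971.9*94.941*1.2239 / ((4*pi)^2 * 1.5817e-11) = 8.076849e+19
R_max = 8.076849e+19^0.25 = 94800 m

94800 m


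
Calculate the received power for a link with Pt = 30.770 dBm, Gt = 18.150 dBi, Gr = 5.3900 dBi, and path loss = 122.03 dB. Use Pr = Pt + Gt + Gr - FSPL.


Pr = 30.770 + 18.150 + 5.3900 - 122.03 = -67.72 dBm

-67.72 dBm


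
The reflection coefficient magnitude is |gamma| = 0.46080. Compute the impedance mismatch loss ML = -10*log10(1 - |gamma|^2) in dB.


ML = -10 * log10(1 - 0.46080^2) = -10 * log10(0.78766336) = 1.037 dB

1.037 dB


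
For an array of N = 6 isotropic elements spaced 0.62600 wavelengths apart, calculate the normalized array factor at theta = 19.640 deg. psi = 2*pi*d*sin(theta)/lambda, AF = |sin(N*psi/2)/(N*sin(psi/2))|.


psi = 2*pi*0.62600*sin(19.640 deg) = 1.322009 rad
AF = |sin(6*1.322009/2) / (6*sin(1.322009/2))| = 0.1993

0.1993


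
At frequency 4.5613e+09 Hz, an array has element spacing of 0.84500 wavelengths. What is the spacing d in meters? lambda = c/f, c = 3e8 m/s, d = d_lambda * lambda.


lambda = c / f = 3.0000e+08 / 4.5613e+09 = 0.06577072 m
d = 0.84500 * 0.06577072 = 0.05558 m

0.05558 m


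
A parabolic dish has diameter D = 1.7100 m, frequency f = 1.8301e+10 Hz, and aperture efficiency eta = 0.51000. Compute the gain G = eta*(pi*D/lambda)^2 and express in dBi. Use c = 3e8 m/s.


lambda = c / f = 3.0000e+08 / 1.8301e+10 = 0.01639255 m
G_linear = 0.51000 * (pi * 1.7100 / 0.01639255)^2 = 54773.33
G_dBi = 10 * log10(54773.33) = 47.39 dBi

47.39 dBi


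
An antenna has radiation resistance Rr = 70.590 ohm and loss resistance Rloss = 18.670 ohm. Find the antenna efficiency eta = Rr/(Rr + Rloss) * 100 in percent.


eta = 70.590 / (70.590 + 18.670) * 100 = 79.08%

79.08%


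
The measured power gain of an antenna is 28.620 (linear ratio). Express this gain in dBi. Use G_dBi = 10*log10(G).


G_dBi = 10 * log10(28.620) = 14.57 dBi

14.57 dBi


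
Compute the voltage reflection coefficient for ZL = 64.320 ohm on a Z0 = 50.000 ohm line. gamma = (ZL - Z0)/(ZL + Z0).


gamma = (64.320 - 50.000) / (64.320 + 50.000) = 0.1253

0.1253


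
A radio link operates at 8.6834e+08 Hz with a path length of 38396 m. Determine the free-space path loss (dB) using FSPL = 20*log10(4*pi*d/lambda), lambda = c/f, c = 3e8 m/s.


lambda = c / f = 3.0000e+08 / 8.6834e+08 = 0.3454868 m
FSPL = 20 * log10(4*pi*38396/0.3454868) = 122.9 dB

122.9 dB


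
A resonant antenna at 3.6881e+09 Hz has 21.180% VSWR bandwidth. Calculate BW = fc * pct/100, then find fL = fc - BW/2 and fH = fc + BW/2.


BW = 3.6881e+09 * 21.180/100 = 7.811396e+08 Hz
fL = 3.6881e+09 - 7.811396e+08/2 = 3.298e+09 Hz
fH = 3.6881e+09 + 7.811396e+08/2 = 4.079e+09 Hz

BW=7.811e+08 Hz, fL=3.298e+09 Hz, fH=4.079e+09 Hz


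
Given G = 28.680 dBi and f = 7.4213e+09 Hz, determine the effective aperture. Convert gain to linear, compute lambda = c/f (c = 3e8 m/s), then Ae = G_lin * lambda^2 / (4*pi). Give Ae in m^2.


lambda = c / f = 3.0000e+08 / 7.4213e+09 = 0.04042418 m
G_linear = 10^(28.680/10) = 737.9042
Ae = G_linear * lambda^2 / (4*pi) = 737.9042 * 0.04042418^2 / (4*pi) = 0.09596 m^2

0.09596 m^2


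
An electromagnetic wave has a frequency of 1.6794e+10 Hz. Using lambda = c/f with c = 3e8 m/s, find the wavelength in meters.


lambda = c / f = 3.0000e+08 / 1.6794e+10 = 0.01786 m

0.01786 m


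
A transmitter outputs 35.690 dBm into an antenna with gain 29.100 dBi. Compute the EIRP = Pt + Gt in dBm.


EIRP = Pt + Gt = 35.690 + 29.100 = 64.79 dBm

64.79 dBm


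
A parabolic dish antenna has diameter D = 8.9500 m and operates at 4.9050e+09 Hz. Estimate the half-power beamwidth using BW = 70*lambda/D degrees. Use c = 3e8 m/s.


lambda = c / f = 3.0000e+08 / 4.9050e+09 = 0.06116208 m
BW = 70 * 0.06116208 / 8.9500 = 0.4784 deg

0.4784 deg


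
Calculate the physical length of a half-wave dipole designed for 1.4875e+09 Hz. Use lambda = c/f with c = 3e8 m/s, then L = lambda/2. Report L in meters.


lambda = c / f = 3.0000e+08 / 1.4875e+09 = 0.2016807 m
L = lambda / 2 = 0.2016807 / 2 = 0.1008 m

0.1008 m


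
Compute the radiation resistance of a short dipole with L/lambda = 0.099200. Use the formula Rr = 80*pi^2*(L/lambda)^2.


Rr = 80 * pi^2 * (0.099200)^2 = 80 * 9.869604 * 9.840640e-03 = 7.770 ohm

7.770 ohm


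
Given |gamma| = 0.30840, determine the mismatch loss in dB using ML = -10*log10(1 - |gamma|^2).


ML = -10 * log10(1 - 0.30840^2) = -10 * log10(0.90488944) = 0.4340 dB

0.4340 dB


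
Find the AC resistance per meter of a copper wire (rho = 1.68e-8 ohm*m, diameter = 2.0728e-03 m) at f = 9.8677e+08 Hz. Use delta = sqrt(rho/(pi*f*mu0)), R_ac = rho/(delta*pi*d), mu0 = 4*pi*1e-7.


delta = sqrt(1.68e-8 / (pi * 9.8677e+08 * 4*pi*1e-7)) = 2.076667e-06 m
R_ac = 1.68e-8 / (2.076667e-06 * pi * 2.0728e-03) = 1.242 ohm/m

1.242 ohm/m


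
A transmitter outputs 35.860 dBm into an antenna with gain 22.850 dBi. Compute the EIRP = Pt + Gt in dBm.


EIRP = Pt + Gt = 35.860 + 22.850 = 58.71 dBm

58.71 dBm


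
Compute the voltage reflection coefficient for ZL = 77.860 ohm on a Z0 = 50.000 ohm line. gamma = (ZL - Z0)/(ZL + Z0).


gamma = (77.860 - 50.000) / (77.860 + 50.000) = 0.2179

0.2179


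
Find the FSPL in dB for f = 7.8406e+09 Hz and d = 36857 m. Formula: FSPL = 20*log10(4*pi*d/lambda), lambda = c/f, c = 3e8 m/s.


lambda = c / f = 3.0000e+08 / 7.8406e+09 = 0.03826238 m
FSPL = 20 * log10(4*pi*36857/0.03826238) = 141.7 dB

141.7 dB


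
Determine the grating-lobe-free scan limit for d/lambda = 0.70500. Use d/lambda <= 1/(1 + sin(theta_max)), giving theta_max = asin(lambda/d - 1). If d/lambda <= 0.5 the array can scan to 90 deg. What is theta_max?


lambda/d - 1 = 1/0.70500 - 1 = 0.4184397
theta_max = asin(0.4184397) = 24.74 deg

24.74 deg


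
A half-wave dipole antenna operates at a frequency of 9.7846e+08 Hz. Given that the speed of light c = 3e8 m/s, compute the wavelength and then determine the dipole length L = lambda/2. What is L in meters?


lambda = c / f = 3.0000e+08 / 9.7846e+08 = 0.3066043 m
L = lambda / 2 = 0.3066043 / 2 = 0.1533 m

0.1533 m


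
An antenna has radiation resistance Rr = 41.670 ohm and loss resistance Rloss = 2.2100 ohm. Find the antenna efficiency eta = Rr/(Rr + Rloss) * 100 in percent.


eta = 41.670 / (41.670 + 2.2100) * 100 = 94.96%

94.96%


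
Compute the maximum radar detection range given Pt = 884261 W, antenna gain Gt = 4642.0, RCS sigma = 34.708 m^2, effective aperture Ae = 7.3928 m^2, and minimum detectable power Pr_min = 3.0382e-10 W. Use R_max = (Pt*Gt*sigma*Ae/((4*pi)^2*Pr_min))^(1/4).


R^4 = 884261*4642.0*34.708*7.3928 / ((4*pi)^2 * 3.0382e-10) = 2.195271e+19
R_max = 2.195271e+19^0.25 = 68450 m

68450 m


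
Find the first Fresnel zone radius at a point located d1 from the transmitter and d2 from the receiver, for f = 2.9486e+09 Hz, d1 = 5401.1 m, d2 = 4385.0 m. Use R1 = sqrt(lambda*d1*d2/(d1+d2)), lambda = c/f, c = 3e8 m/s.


lambda = c / f = 3.0000e+08 / 2.9486e+09 = 0.1017432 m
R1 = sqrt(0.1017432 * 5401.1 * 4385.0 / (5401.1 + 4385.0)) = 15.69 m

15.69 m


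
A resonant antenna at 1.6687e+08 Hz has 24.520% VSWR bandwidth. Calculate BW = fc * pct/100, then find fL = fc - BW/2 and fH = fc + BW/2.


BW = 1.6687e+08 * 24.520/100 = 4.091652e+07 Hz
fL = 1.6687e+08 - 4.091652e+07/2 = 1.464e+08 Hz
fH = 1.6687e+08 + 4.091652e+07/2 = 1.873e+08 Hz

BW=4.092e+07 Hz, fL=1.464e+08 Hz, fH=1.873e+08 Hz


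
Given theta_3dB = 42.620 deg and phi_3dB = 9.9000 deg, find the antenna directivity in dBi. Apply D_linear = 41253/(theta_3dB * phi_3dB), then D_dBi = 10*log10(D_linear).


D_linear = 41253 / (42.620 * 9.9000) = 97.77029
D_dBi = 10 * log10(97.77029) = 19.90 dBi

19.90 dBi


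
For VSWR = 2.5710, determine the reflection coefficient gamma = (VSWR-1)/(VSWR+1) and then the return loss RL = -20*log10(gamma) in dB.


gamma = (2.5710 - 1) / (2.5710 + 1) = 0.4399328
RL = -20 * log10(0.4399328) = 7.132 dB

7.132 dB


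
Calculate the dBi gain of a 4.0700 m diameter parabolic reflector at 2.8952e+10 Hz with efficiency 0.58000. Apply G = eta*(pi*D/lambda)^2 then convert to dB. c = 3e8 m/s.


lambda = c / f = 3.0000e+08 / 2.8952e+10 = 0.01036198 m
G_linear = 0.58000 * (pi * 4.0700 / 0.01036198)^2 = 883143.1
G_dBi = 10 * log10(883143.1) = 59.46 dBi

59.46 dBi


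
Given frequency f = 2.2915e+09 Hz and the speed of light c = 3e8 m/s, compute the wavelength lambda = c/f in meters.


lambda = c / f = 3.0000e+08 / 2.2915e+09 = 0.1309 m

0.1309 m


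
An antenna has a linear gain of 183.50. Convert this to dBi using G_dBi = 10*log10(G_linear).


G_dBi = 10 * log10(183.50) = 22.64 dBi

22.64 dBi


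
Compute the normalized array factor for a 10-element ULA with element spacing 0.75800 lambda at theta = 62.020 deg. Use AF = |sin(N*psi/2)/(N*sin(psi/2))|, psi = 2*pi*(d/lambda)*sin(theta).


psi = 2*pi*0.75800*sin(62.020 deg) = 4.205955 rad
AF = |sin(10*4.205955/2) / (10*sin(4.205955/2))| = 0.09516

0.09516


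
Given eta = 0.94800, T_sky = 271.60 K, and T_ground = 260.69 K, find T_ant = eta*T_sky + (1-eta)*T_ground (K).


T_ant = 0.94800 * 271.60 + (1 - 0.94800) * 260.69 = 271.0 K

271.0 K


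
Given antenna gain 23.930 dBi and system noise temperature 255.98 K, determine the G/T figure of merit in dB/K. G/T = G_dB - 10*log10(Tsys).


G/T = 23.930 - 10*log10(255.98) = 23.930 - 24.08206 = -0.1521 dB/K

-0.1521 dB/K


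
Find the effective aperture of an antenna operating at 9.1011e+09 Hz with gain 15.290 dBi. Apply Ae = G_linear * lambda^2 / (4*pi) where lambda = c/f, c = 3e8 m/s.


lambda = c / f = 3.0000e+08 / 9.1011e+09 = 0.03296305 m
G_linear = 10^(15.290/10) = 33.80648
Ae = G_linear * lambda^2 / (4*pi) = 33.80648 * 0.03296305^2 / (4*pi) = 2.923e-03 m^2

2.923e-03 m^2


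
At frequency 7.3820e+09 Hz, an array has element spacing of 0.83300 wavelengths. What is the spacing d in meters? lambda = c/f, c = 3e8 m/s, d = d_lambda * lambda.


lambda = c / f = 3.0000e+08 / 7.3820e+09 = 0.04063939 m
d = 0.83300 * 0.04063939 = 0.03385 m

0.03385 m


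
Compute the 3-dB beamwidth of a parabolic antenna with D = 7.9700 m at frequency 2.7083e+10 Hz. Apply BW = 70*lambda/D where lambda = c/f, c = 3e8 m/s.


lambda = c / f = 3.0000e+08 / 2.7083e+10 = 0.01107706 m
BW = 70 * 0.01107706 / 7.9700 = 0.09729 deg

0.09729 deg


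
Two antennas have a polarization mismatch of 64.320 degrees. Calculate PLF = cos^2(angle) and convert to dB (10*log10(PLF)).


PLF_linear = cos^2(64.320 deg) = 0.1877875
PLF_dB = 10 * log10(0.1877875) = -7.263 dB

-7.263 dB


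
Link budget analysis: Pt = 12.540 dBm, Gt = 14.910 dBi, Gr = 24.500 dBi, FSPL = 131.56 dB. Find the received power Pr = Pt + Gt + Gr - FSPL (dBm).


Pr = 12.540 + 14.910 + 24.500 - 131.56 = -79.61 dBm

-79.61 dBm


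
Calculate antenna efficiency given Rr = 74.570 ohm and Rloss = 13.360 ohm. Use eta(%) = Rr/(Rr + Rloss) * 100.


eta = 74.570 / (74.570 + 13.360) * 100 = 84.81%

84.81%


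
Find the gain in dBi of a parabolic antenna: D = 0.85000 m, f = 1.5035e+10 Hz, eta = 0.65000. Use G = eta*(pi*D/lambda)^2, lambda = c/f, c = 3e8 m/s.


lambda = c / f = 3.0000e+08 / 1.5035e+10 = 0.01995344 m
G_linear = 0.65000 * (pi * 0.85000 / 0.01995344)^2 = 11641.67
G_dBi = 10 * log10(11641.67) = 40.66 dBi

40.66 dBi


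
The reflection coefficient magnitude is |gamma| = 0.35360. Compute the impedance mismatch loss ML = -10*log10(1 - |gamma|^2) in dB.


ML = -10 * log10(1 - 0.35360^2) = -10 * log10(0.87496704) = 0.5801 dB

0.5801 dB


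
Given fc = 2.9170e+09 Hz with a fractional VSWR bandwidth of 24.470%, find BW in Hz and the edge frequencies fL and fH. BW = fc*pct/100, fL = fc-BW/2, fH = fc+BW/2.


BW = 2.9170e+09 * 24.470/100 = 7.137899e+08 Hz
fL = 2.9170e+09 - 7.137899e+08/2 = 2.560e+09 Hz
fH = 2.9170e+09 + 7.137899e+08/2 = 3.274e+09 Hz

BW=7.138e+08 Hz, fL=2.560e+09 Hz, fH=3.274e+09 Hz


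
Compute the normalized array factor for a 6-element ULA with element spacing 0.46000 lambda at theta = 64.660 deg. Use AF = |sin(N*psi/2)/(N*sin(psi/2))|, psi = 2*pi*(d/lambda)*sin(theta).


psi = 2*pi*0.46000*sin(64.660 deg) = 2.612175 rad
AF = |sin(6*2.612175/2) / (6*sin(2.612175/2))| = 0.1727

0.1727


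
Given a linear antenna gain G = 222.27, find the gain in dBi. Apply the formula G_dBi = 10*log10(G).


G_dBi = 10 * log10(222.27) = 23.47 dBi

23.47 dBi


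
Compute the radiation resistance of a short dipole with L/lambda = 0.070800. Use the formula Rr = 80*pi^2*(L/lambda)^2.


Rr = 80 * pi^2 * (0.070800)^2 = 80 * 9.869604 * 5.012640e-03 = 3.958 ohm

3.958 ohm


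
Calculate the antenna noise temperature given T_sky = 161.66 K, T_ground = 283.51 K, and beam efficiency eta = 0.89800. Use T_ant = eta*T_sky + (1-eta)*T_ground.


T_ant = 0.89800 * 161.66 + (1 - 0.89800) * 283.51 = 174.1 K

174.1 K


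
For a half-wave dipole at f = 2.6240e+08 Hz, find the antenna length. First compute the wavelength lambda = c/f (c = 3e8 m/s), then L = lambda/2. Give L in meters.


lambda = c / f = 3.0000e+08 / 2.6240e+08 = 1.143293 m
L = lambda / 2 = 1.143293 / 2 = 0.5716 m

0.5716 m


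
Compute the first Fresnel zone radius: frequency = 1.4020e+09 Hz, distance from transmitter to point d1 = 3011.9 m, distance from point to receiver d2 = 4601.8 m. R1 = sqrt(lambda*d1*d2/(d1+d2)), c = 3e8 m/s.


lambda = c / f = 3.0000e+08 / 1.4020e+09 = 0.2139800 m
R1 = sqrt(0.2139800 * 3011.9 * 4601.8 / (3011.9 + 4601.8)) = 19.74 m

19.74 m


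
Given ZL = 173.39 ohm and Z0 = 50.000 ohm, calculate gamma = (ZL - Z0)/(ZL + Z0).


gamma = (173.39 - 50.000) / (173.39 + 50.000) = 0.5524

0.5524


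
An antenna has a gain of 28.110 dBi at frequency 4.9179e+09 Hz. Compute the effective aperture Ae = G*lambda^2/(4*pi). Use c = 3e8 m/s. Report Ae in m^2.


lambda = c / f = 3.0000e+08 / 4.9179e+09 = 0.06100165 m
G_linear = 10^(28.110/10) = 647.1426
Ae = G_linear * lambda^2 / (4*pi) = 647.1426 * 0.06100165^2 / (4*pi) = 0.1916 m^2

0.1916 m^2


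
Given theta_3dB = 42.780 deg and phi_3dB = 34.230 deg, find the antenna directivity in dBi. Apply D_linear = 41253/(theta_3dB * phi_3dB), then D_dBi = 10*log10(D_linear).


D_linear = 41253 / (42.780 * 34.230) = 28.17136
D_dBi = 10 * log10(28.17136) = 14.50 dBi

14.50 dBi


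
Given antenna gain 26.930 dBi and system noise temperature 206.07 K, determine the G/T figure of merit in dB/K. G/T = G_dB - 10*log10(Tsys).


G/T = 26.930 - 10*log10(206.07) = 26.930 - 23.14015 = 3.790 dB/K

3.790 dB/K


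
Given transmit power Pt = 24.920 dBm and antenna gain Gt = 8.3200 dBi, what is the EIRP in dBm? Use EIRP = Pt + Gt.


EIRP = Pt + Gt = 24.920 + 8.3200 = 33.24 dBm

33.24 dBm


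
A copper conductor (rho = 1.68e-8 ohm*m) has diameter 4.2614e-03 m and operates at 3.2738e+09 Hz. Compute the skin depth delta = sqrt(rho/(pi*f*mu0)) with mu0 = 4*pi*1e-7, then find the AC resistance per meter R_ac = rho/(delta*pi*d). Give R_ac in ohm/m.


delta = sqrt(1.68e-8 / (pi * 3.2738e+09 * 4*pi*1e-7)) = 1.140115e-06 m
R_ac = 1.68e-8 / (1.140115e-06 * pi * 4.2614e-03) = 1.101 ohm/m

1.101 ohm/m


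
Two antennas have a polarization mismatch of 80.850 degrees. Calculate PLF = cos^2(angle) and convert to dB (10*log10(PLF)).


PLF_linear = cos^2(80.850 deg) = 0.02528726
PLF_dB = 10 * log10(0.02528726) = -15.97 dB

-15.97 dB


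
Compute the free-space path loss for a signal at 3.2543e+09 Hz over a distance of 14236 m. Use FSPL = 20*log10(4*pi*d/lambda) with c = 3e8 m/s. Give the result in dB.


lambda = c / f = 3.0000e+08 / 3.2543e+09 = 0.09218572 m
FSPL = 20 * log10(4*pi*14236/0.09218572) = 125.8 dB

125.8 dB


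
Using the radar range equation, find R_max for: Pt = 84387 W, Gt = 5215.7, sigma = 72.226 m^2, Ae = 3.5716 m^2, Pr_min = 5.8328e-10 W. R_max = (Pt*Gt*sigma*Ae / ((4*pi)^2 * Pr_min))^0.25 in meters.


R^4 = 84387*5215.7*72.226*3.5716 / ((4*pi)^2 * 5.8328e-10) = 1.232673e+18
R_max = 1.232673e+18^0.25 = 33321 m

33321 m


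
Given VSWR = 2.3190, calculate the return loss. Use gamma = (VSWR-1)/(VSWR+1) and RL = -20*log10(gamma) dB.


gamma = (2.3190 - 1) / (2.3190 + 1) = 0.3974089
RL = -20 * log10(0.3974089) = 8.015 dB

8.015 dB


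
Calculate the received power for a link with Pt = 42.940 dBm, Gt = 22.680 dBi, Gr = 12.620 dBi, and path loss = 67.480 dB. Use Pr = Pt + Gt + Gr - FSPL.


Pr = 42.940 + 22.680 + 12.620 - 67.480 = 10.76 dBm

10.76 dBm


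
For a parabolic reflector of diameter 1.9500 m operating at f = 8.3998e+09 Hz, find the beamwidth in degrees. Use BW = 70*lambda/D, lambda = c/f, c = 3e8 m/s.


lambda = c / f = 3.0000e+08 / 8.3998e+09 = 0.03571514 m
BW = 70 * 0.03571514 / 1.9500 = 1.282 deg

1.282 deg


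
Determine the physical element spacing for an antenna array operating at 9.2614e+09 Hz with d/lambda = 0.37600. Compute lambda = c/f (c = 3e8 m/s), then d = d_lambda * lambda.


lambda = c / f = 3.0000e+08 / 9.2614e+09 = 0.03239251 m
d = 0.37600 * 0.03239251 = 0.01218 m

0.01218 m


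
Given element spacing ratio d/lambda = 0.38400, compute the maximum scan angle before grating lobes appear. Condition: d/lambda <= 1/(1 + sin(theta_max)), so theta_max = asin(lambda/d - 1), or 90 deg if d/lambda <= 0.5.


lambda/d - 1 = 1/0.38400 - 1 = 1.604167 >= 1
d/lambda <= 0.5, so the array can scan to endfire without grating lobes: theta_max = 90 deg

90 deg


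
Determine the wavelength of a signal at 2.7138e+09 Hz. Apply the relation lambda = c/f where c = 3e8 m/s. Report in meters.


lambda = c / f = 3.0000e+08 / 2.7138e+09 = 0.1105 m

0.1105 m


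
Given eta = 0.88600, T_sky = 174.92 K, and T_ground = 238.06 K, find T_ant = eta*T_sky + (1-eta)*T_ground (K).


T_ant = 0.88600 * 174.92 + (1 - 0.88600) * 238.06 = 182.1 K

182.1 K


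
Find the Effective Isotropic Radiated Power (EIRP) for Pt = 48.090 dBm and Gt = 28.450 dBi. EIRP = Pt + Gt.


EIRP = Pt + Gt = 48.090 + 28.450 = 76.54 dBm

76.54 dBm


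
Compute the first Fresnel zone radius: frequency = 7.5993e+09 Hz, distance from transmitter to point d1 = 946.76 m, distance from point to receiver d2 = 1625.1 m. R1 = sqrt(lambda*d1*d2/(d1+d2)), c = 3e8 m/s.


lambda = c / f = 3.0000e+08 / 7.5993e+09 = 0.03947732 m
R1 = sqrt(0.03947732 * 946.76 * 1625.1 / (946.76 + 1625.1)) = 4.860 m

4.860 m


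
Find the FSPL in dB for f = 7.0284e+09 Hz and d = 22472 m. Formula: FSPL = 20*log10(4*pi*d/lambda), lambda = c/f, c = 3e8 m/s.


lambda = c / f = 3.0000e+08 / 7.0284e+09 = 0.04268397 m
FSPL = 20 * log10(4*pi*22472/0.04268397) = 136.4 dB

136.4 dB


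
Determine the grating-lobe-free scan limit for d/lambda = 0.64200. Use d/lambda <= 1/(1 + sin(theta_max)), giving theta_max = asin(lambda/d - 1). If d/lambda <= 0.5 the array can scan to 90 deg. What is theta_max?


lambda/d - 1 = 1/0.64200 - 1 = 0.5576324
theta_max = asin(0.5576324) = 33.89 deg

33.89 deg


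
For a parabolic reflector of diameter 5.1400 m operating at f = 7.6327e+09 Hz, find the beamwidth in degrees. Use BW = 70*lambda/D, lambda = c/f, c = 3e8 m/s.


lambda = c / f = 3.0000e+08 / 7.6327e+09 = 0.03930457 m
BW = 70 * 0.03930457 / 5.1400 = 0.5353 deg

0.5353 deg


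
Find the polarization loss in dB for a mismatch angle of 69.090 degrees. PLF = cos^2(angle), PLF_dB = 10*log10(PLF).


PLF_linear = cos^2(69.090 deg) = 0.1273784
PLF_dB = 10 * log10(0.1273784) = -8.949 dB

-8.949 dB


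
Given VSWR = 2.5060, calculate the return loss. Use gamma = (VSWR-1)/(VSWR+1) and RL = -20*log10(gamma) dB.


gamma = (2.5060 - 1) / (2.5060 + 1) = 0.4295493
RL = -20 * log10(0.4295493) = 7.340 dB

7.340 dB


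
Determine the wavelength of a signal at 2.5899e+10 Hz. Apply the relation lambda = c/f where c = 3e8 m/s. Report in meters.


lambda = c / f = 3.0000e+08 / 2.5899e+10 = 0.01158 m

0.01158 m


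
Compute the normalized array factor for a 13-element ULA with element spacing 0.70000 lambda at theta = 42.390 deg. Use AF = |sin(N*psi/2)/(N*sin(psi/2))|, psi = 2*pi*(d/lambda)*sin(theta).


psi = 2*pi*0.70000*sin(42.390 deg) = 2.965170 rad
AF = |sin(13*2.965170/2) / (13*sin(2.965170/2))| = 0.03177

0.03177


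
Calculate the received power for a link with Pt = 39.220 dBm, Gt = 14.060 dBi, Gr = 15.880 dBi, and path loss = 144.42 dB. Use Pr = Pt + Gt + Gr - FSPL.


Pr = 39.220 + 14.060 + 15.880 - 144.42 = -75.26 dBm

-75.26 dBm


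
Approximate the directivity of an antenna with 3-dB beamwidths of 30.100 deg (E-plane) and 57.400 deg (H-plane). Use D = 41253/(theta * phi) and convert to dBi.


D_linear = 41253 / (30.100 * 57.400) = 23.87686
D_dBi = 10 * log10(23.87686) = 13.78 dBi

13.78 dBi


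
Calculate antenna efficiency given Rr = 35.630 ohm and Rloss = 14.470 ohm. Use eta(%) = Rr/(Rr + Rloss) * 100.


eta = 35.630 / (35.630 + 14.470) * 100 = 71.12%

71.12%


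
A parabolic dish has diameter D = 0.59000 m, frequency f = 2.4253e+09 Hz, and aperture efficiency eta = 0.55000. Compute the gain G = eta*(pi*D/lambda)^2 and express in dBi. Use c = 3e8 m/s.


lambda = c / f = 3.0000e+08 / 2.4253e+09 = 0.1236960 m
G_linear = 0.55000 * (pi * 0.59000 / 0.1236960)^2 = 123.4966
G_dBi = 10 * log10(123.4966) = 20.92 dBi

20.92 dBi


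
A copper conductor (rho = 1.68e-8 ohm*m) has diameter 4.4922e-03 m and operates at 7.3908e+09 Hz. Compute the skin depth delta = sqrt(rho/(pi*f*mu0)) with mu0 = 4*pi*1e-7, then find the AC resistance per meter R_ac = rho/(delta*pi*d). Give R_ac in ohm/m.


delta = sqrt(1.68e-8 / (pi * 7.3908e+09 * 4*pi*1e-7)) = 7.588030e-07 m
R_ac = 1.68e-8 / (7.588030e-07 * pi * 4.4922e-03) = 1.569 ohm/m

1.569 ohm/m


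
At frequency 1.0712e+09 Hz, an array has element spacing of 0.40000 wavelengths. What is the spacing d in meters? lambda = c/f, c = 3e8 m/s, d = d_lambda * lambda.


lambda = c / f = 3.0000e+08 / 1.0712e+09 = 0.2800597 m
d = 0.40000 * 0.2800597 = 0.1120 m

0.1120 m


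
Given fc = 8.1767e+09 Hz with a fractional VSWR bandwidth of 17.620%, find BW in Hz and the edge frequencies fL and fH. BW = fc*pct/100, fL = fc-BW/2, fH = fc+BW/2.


BW = 8.1767e+09 * 17.620/100 = 1.440735e+09 Hz
fL = 8.1767e+09 - 1.440735e+09/2 = 7.456e+09 Hz
fH = 8.1767e+09 + 1.440735e+09/2 = 8.897e+09 Hz

BW=1.441e+09 Hz, fL=7.456e+09 Hz, fH=8.897e+09 Hz


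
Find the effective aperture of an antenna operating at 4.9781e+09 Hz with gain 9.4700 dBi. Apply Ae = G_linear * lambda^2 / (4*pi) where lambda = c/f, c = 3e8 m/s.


lambda = c / f = 3.0000e+08 / 4.9781e+09 = 0.06026396 m
G_linear = 10^(9.4700/10) = 8.851156
Ae = G_linear * lambda^2 / (4*pi) = 8.851156 * 0.06026396^2 / (4*pi) = 2.558e-03 m^2

2.558e-03 m^2


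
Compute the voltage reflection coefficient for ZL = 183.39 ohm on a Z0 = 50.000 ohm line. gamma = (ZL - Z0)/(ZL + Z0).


gamma = (183.39 - 50.000) / (183.39 + 50.000) = 0.5715

0.5715


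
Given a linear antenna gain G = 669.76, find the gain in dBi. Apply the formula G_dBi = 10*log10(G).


G_dBi = 10 * log10(669.76) = 28.26 dBi

28.26 dBi


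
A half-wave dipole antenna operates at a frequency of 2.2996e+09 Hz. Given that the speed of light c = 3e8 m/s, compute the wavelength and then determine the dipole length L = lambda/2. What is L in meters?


lambda = c / f = 3.0000e+08 / 2.2996e+09 = 0.1304575 m
L = lambda / 2 = 0.1304575 / 2 = 0.06523 m

0.06523 m


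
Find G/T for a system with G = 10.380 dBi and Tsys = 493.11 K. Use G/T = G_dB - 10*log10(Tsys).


G/T = 10.380 - 10*log10(493.11) = 10.380 - 26.92944 = -16.55 dB/K

-16.55 dB/K


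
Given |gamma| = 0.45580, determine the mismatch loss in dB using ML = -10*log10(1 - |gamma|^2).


ML = -10 * log10(1 - 0.45580^2) = -10 * log10(0.79224636) = 1.011 dB

1.011 dB


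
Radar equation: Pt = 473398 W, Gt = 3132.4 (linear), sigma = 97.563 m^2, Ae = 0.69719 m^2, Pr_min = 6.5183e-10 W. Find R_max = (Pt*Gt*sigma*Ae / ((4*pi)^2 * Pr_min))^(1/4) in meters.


R^4 = 473398*3132.4*97.563*0.69719 / ((4*pi)^2 * 6.5183e-10) = 9.799092e+17
R_max = 9.799092e+17^0.25 = 31463 m

31463 m


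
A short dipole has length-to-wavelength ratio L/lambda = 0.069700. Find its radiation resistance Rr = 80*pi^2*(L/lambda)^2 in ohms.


Rr = 80 * pi^2 * (0.069700)^2 = 80 * 9.869604 * 4.858090e-03 = 3.836 ohm

3.836 ohm


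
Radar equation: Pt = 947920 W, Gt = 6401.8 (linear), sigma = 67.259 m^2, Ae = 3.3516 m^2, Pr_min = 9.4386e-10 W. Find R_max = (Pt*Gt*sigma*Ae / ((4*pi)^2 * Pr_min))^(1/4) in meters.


R^4 = 947920*6401.8*67.259*3.3516 / ((4*pi)^2 * 9.4386e-10) = 9.178021e+18
R_max = 9.178021e+18^0.25 = 55041 m

55041 m


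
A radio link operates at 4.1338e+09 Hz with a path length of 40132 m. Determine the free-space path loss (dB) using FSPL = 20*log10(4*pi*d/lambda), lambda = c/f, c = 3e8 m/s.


lambda = c / f = 3.0000e+08 / 4.1338e+09 = 0.07257245 m
FSPL = 20 * log10(4*pi*40132/0.07257245) = 136.8 dB

136.8 dB


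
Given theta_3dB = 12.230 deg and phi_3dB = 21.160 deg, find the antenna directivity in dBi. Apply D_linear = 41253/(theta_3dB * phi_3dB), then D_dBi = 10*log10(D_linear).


D_linear = 41253 / (12.230 * 21.160) = 159.4092
D_dBi = 10 * log10(159.4092) = 22.03 dBi

22.03 dBi


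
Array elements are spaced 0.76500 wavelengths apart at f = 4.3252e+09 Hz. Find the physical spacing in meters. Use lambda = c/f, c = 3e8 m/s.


lambda = c / f = 3.0000e+08 / 4.3252e+09 = 0.06936095 m
d = 0.76500 * 0.06936095 = 0.05306 m

0.05306 m


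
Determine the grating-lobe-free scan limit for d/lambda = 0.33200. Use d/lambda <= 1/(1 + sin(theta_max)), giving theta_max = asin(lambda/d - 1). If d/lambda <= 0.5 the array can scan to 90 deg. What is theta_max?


lambda/d - 1 = 1/0.33200 - 1 = 2.012048 >= 1
d/lambda <= 0.5, so the array can scan to endfire without grating lobes: theta_max = 90 deg

90 deg


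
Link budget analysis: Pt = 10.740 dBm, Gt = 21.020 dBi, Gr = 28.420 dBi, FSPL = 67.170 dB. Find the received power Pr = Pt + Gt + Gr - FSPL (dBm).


Pr = 10.740 + 21.020 + 28.420 - 67.170 = -6.99 dBm

-6.99 dBm


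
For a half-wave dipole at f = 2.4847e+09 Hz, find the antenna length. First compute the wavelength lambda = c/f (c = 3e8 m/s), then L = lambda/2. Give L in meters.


lambda = c / f = 3.0000e+08 / 2.4847e+09 = 0.1207389 m
L = lambda / 2 = 0.1207389 / 2 = 0.06037 m

0.06037 m


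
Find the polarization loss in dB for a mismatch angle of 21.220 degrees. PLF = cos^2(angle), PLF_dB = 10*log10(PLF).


PLF_linear = cos^2(21.220 deg) = 0.8689922
PLF_dB = 10 * log10(0.8689922) = -0.6098 dB

-0.6098 dB


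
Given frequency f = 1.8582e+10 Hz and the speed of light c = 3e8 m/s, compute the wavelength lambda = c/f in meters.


lambda = c / f = 3.0000e+08 / 1.8582e+10 = 0.01614 m

0.01614 m


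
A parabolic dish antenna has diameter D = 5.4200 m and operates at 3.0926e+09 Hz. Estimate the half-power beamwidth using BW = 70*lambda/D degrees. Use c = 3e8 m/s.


lambda = c / f = 3.0000e+08 / 3.0926e+09 = 0.09700576 m
BW = 70 * 0.09700576 / 5.4200 = 1.253 deg

1.253 deg


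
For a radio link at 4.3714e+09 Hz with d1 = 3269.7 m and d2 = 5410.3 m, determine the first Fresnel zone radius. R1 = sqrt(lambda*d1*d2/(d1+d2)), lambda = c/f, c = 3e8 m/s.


lambda = c / f = 3.0000e+08 / 4.3714e+09 = 0.06862790 m
R1 = sqrt(0.06862790 * 3269.7 * 5410.3 / (3269.7 + 5410.3)) = 11.83 m

11.83 m


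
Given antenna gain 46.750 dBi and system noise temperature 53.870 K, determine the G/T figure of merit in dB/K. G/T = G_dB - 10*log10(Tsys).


G/T = 46.750 - 10*log10(53.870) = 46.750 - 17.31347 = 29.44 dB/K

29.44 dB/K


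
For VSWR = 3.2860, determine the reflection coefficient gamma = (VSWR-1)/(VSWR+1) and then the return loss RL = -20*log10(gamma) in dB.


gamma = (3.2860 - 1) / (3.2860 + 1) = 0.5333644
RL = -20 * log10(0.5333644) = 5.460 dB

5.460 dB


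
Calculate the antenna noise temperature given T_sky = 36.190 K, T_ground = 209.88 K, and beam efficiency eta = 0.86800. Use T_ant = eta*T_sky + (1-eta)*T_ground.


T_ant = 0.86800 * 36.190 + (1 - 0.86800) * 209.88 = 59.12 K

59.12 K


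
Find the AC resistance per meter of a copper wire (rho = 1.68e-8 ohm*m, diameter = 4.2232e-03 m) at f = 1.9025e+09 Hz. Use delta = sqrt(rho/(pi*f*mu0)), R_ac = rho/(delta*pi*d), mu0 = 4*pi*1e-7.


delta = sqrt(1.68e-8 / (pi * 1.9025e+09 * 4*pi*1e-7)) = 1.495590e-06 m
R_ac = 1.68e-8 / (1.495590e-06 * pi * 4.2232e-03) = 0.8467 ohm/m

0.8467 ohm/m


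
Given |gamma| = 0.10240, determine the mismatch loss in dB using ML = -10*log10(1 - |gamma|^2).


ML = -10 * log10(1 - 0.10240^2) = -10 * log10(0.98951424) = 0.04578 dB

0.04578 dB


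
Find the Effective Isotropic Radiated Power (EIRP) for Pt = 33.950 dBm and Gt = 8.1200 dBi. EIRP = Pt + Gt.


EIRP = Pt + Gt = 33.950 + 8.1200 = 42.07 dBm

42.07 dBm


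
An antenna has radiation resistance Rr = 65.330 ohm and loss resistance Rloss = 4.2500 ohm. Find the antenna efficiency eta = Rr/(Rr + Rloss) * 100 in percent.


eta = 65.330 / (65.330 + 4.2500) * 100 = 93.89%

93.89%


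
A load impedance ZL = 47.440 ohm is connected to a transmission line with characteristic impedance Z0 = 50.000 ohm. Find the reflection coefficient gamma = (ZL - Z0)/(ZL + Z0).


gamma = (47.440 - 50.000) / (47.440 + 50.000) = -0.02627

-0.02627


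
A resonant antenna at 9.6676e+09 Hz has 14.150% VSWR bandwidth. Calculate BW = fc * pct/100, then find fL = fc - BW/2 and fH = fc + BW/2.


BW = 9.6676e+09 * 14.150/100 = 1.367965e+09 Hz
fL = 9.6676e+09 - 1.367965e+09/2 = 8.984e+09 Hz
fH = 9.6676e+09 + 1.367965e+09/2 = 1.035e+10 Hz

BW=1.368e+09 Hz, fL=8.984e+09 Hz, fH=1.035e+10 Hz


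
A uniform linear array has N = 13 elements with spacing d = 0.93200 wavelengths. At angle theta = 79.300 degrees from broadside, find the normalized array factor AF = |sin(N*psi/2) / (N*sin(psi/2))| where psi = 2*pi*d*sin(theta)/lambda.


psi = 2*pi*0.93200*sin(79.300 deg) = 5.754110 rad
AF = |sin(13*5.754110/2) / (13*sin(5.754110/2))| = 0.08621

0.08621


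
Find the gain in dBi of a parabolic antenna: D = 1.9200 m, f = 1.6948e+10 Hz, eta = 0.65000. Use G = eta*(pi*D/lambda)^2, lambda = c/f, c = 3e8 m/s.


lambda = c / f = 3.0000e+08 / 1.6948e+10 = 0.01770120 m
G_linear = 0.65000 * (pi * 1.9200 / 0.01770120)^2 = 75476.22
G_dBi = 10 * log10(75476.22) = 48.78 dBi

48.78 dBi


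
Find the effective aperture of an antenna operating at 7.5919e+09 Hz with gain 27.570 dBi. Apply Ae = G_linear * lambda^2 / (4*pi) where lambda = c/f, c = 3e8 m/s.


lambda = c / f = 3.0000e+08 / 7.5919e+09 = 0.03951580 m
G_linear = 10^(27.570/10) = 571.4786
Ae = G_linear * lambda^2 / (4*pi) = 571.4786 * 0.03951580^2 / (4*pi) = 0.07101 m^2

0.07101 m^2


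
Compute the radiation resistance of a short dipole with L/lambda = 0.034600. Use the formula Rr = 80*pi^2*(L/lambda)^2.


Rr = 80 * pi^2 * (0.034600)^2 = 80 * 9.869604 * 1.197160e-03 = 0.9452 ohm

0.9452 ohm


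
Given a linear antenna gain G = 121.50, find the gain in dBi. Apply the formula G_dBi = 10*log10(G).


G_dBi = 10 * log10(121.50) = 20.85 dBi

20.85 dBi


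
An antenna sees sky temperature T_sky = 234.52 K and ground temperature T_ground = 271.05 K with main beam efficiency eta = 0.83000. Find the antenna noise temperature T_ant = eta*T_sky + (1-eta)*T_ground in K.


T_ant = 0.83000 * 234.52 + (1 - 0.83000) * 271.05 = 240.7 K

240.7 K


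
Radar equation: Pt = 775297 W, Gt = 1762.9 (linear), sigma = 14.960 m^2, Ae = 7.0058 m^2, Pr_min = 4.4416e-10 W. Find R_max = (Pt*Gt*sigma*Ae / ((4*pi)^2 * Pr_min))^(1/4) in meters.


R^4 = 775297*1762.9*14.960*7.0058 / ((4*pi)^2 * 4.4416e-10) = 2.042330e+18
R_max = 2.042330e+18^0.25 = 37803 m

37803 m


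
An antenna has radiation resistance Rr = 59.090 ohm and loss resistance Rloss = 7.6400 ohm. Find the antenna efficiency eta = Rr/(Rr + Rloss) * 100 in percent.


eta = 59.090 / (59.090 + 7.6400) * 100 = 88.55%

88.55%


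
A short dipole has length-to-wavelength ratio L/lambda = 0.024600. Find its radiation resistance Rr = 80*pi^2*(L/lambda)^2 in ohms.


Rr = 80 * pi^2 * (0.024600)^2 = 80 * 9.869604 * 6.051600e-04 = 0.4778 ohm

0.4778 ohm


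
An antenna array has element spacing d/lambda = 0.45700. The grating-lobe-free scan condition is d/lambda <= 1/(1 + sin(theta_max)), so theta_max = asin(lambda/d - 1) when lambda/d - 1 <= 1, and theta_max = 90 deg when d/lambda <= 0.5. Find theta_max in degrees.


lambda/d - 1 = 1/0.45700 - 1 = 1.188184 >= 1
d/lambda <= 0.5, so the array can scan to endfire without grating lobes: theta_max = 90 deg

90 deg


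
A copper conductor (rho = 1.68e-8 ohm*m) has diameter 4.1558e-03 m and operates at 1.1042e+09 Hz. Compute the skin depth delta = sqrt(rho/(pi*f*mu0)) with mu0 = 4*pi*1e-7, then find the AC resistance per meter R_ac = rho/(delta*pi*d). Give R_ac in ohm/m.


delta = sqrt(1.68e-8 / (pi * 1.1042e+09 * 4*pi*1e-7)) = 1.963138e-06 m
R_ac = 1.68e-8 / (1.963138e-06 * pi * 4.1558e-03) = 0.6555 ohm/m

0.6555 ohm/m


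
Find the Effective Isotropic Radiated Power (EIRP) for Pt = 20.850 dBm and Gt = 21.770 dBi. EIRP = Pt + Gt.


EIRP = Pt + Gt = 20.850 + 21.770 = 42.62 dBm

42.62 dBm


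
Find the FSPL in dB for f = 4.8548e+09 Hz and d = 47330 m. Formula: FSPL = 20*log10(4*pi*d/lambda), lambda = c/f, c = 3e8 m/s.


lambda = c / f = 3.0000e+08 / 4.8548e+09 = 0.06179451 m
FSPL = 20 * log10(4*pi*47330/0.06179451) = 139.7 dB

139.7 dB


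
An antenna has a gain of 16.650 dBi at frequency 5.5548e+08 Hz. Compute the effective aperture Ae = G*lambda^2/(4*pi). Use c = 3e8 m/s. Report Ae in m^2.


lambda = c / f = 3.0000e+08 / 5.5548e+08 = 0.5400734 m
G_linear = 10^(16.650/10) = 46.23810
Ae = G_linear * lambda^2 / (4*pi) = 46.23810 * 0.5400734^2 / (4*pi) = 1.073 m^2

1.073 m^2


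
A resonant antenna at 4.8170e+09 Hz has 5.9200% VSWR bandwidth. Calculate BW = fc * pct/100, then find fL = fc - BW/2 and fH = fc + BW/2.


BW = 4.8170e+09 * 5.9200/100 = 2.851664e+08 Hz
fL = 4.8170e+09 - 2.851664e+08/2 = 4.674e+09 Hz
fH = 4.8170e+09 + 2.851664e+08/2 = 4.960e+09 Hz

BW=2.852e+08 Hz, fL=4.674e+09 Hz, fH=4.960e+09 Hz


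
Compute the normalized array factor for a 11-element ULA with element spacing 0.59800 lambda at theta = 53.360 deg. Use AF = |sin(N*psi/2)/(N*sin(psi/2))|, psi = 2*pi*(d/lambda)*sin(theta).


psi = 2*pi*0.59800*sin(53.360 deg) = 3.014897 rad
AF = |sin(11*3.014897/2) / (11*sin(3.014897/2))| = 0.06986

0.06986


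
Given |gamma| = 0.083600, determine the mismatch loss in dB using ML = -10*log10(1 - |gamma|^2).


ML = -10 * log10(1 - 0.083600^2) = -10 * log10(0.99301104) = 0.03046 dB

0.03046 dB


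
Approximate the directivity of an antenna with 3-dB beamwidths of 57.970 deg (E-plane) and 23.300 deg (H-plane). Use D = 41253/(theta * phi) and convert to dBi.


D_linear = 41253 / (57.970 * 23.300) = 30.54192
D_dBi = 10 * log10(30.54192) = 14.85 dBi

14.85 dBi


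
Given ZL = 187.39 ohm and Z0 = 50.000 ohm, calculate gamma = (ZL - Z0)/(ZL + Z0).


gamma = (187.39 - 50.000) / (187.39 + 50.000) = 0.5788

0.5788


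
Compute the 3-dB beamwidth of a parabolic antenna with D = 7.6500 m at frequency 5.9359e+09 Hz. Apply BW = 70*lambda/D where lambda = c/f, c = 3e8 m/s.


lambda = c / f = 3.0000e+08 / 5.9359e+09 = 0.05053993 m
BW = 70 * 0.05053993 / 7.6500 = 0.4625 deg

0.4625 deg


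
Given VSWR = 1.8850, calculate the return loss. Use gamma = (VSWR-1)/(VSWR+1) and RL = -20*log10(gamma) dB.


gamma = (1.8850 - 1) / (1.8850 + 1) = 0.3067591
RL = -20 * log10(0.3067591) = 10.26 dB

10.26 dB


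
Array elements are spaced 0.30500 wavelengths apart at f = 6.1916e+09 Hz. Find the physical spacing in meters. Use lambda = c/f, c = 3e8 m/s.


lambda = c / f = 3.0000e+08 / 6.1916e+09 = 0.04845274 m
d = 0.30500 * 0.04845274 = 0.01478 m

0.01478 m


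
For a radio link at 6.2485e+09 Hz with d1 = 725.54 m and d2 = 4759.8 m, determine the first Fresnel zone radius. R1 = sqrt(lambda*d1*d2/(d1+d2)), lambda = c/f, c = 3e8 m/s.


lambda = c / f = 3.0000e+08 / 6.2485e+09 = 0.04801152 m
R1 = sqrt(0.04801152 * 725.54 * 4759.8 / (725.54 + 4759.8)) = 5.498 m

5.498 m


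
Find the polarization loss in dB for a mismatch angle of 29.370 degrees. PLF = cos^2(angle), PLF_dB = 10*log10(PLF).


PLF_linear = cos^2(29.370 deg) = 0.7594612
PLF_dB = 10 * log10(0.7594612) = -1.195 dB

-1.195 dB
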